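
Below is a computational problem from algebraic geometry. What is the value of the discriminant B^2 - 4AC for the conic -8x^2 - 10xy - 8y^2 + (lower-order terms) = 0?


The discriminant of a conic Ax^2 + Bxy + Cy^2 + ... = 0 is B^2 - 4AC.
B^2 = (-10)^2 = 100
4AC = 4*(-8)*(-8) = 256
Discriminant = 100 - 256 = -156

-156


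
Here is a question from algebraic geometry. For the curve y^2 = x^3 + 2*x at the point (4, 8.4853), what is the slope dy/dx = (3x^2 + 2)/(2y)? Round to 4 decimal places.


Using implicit differentiation of y^2 = x^3 + 2*x:
2y * dy/dx = 3x^2 + 2
dy/dx = (3x^2 + 2)/(2y)
Numerator: 3*4^2 + 2 = 50
Denominator: 2*8.4853 = 16.9706
dy/dx = 50/16.9706 = 2.9463

2.9463


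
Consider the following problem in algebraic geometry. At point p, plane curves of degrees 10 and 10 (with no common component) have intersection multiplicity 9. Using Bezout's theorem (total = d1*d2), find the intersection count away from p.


By Bezout's theorem, the total intersection number is d1 * d2.
Total = 10 * 10 = 100
Intersection multiplicity at p = 9
Remaining intersections = 100 - 9 = 91

91


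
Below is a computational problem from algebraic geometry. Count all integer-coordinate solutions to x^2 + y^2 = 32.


Systematically check integer values of x where x^2 <= 32.
For each valid x, check if 32 - x^2 is a perfect square.
x=4: 32 - 16 = 16, sqrt = 4 (valid)
Total integer solutions found: 4

4


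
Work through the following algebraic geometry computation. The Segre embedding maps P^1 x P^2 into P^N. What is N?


The Segre embedding maps P^m x P^n into P^N via
all products of coordinates from each factor.
N = (m+1)(n+1) - 1
N = (1+1)(2+1) - 1
N = 2*3 - 1
N = 6 - 1 = 5

5


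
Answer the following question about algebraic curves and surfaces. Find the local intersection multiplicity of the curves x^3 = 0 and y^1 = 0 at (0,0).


The intersection multiplicity of V(x^a) and V(y^b) at the origin is:
I(O; V(x^3), V(y^1)) = dim_k(k[x,y]/(x^3, y^1))
A basis for k[x,y]/(x^3, y^1) is the set of monomials x^i * y^j
where 0 <= i < 3 and 0 <= j < 1.
The number of such monomials is 3 * 1 = 3

3


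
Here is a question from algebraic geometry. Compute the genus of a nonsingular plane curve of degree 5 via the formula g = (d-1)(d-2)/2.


Using the genus formula for smooth plane curves:
g = (d-1)(d-2)/2
g = (5-1)(5-2)/2
g = 4*3/2
g = 12/2 = 6

6


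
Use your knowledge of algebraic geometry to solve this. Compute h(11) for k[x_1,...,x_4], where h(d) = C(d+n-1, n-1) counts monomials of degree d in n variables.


The Hilbert function for the polynomial ring in 4 variables is:
h(d) = C(d+n-1, n-1)
h(11) = C(11+4-1, 4-1) = C(14, 3)
= 14! / (3! * 11!)
= 364

364


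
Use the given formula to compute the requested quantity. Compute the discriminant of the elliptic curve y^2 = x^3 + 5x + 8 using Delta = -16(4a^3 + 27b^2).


Compute each component:
4a^3 = 4*5^3 = 4*125 = 500
27b^2 = 27*8^2 = 27*64 = 1728
4a^3 + 27b^2 = 500 + 1728 = 2228
Delta = -16*2228 = -35648

-35648


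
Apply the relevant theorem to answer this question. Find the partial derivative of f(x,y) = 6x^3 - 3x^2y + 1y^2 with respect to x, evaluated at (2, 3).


df/dx = 3*6*x^2 + 2*(-3)*x^1*y
At (2,3): 3*6*2^2 + 2*(-3)*2^1*3
= 72 - 36
= 36

36


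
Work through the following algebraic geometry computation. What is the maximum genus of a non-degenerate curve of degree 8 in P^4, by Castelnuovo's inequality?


Castelnuovo's bound: write d - 1 = m(r-1) + epsilon with 0 <= epsilon < r-1.
d - 1 = 8 - 1 = 7
r - 1 = 4 - 1 = 3
7 = 2*3 + 1, so m = 2, epsilon = 1
pi(d, r) = m(m-1)(r-1)/2 + m*epsilon
= 2*1*3/2 + 2*1
= 6/2 + 2
= 3 + 2 = 5

5


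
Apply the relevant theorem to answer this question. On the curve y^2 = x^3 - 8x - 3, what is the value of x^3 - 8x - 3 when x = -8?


Compute x^3 - 8x - 3 at x = -8:
x^3 = (-8)^3 = -512
(-8)*x = (-8)*(-8) = 64
Sum: -512 + 64 - 3 = -451

-451


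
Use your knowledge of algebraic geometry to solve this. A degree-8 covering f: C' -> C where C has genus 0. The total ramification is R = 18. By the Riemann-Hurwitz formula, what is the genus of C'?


Riemann-Hurwitz formula: 2g' - 2 = d(2g - 2) + R
Given: d = 8, g = 0, R = 18
2g' - 2 = 8*(2*0 - 2) + 18
2g' - 2 = 8*(-2) + 18
2g' - 2 = -16 + 18 = 2
2g' = 4
g' = 2

2


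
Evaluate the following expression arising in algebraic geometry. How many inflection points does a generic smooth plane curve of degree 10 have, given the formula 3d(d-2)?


For a general smooth plane curve C of degree d, the inflection points are
the intersection of C with its Hessian curve, which has degree 3(d-2).
By Bezout, the total intersection number is d * 3(d-2) = 10 * 24 = 240.
For a general curve every flex is ordinary, so each contributes
multiplicity 1 to C·Hess(C), and the number of distinct inflection
points is 3d(d-2).
Inflection points = 3*10*(10-2) = 3*10*8 = 240

240


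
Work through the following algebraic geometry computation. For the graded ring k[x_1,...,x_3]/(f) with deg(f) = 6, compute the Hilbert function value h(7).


For R = k[x_1,...,x_n]/(f) with f homogeneous of degree e:
The Hilbert series is (1 - t^e)/(1 - t)^n.
So h(d) = C(d+n-1, n-1) - C(d-e+n-1, n-1) for d >= e.
With n=3, e=6, d=7:
C(7+3-1, 3-1) = C(9, 2) = 36
C(7-6+3-1, 3-1) = C(3, 2) = 3
h(7) = 36 - 3 = 33

33


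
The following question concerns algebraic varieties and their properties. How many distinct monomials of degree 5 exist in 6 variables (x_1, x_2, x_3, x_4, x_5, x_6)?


The number of degree-5 monomials in 6 variables is C(d+n-1, n-1).
= C(5+6-1, 6-1) = C(10, 5)
= 252

252


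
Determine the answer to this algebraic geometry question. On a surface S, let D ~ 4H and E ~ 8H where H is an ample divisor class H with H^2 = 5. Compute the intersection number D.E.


Using bilinearity of the intersection pairing on a surface S:
(aH).(bH) = ab * (H.H)
We have H^2 = 5.
D.E = (4H).(8H) = 4*8*5
= 32*5
= 160

160


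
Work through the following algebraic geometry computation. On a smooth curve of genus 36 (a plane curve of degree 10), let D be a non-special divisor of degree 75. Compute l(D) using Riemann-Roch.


First, compute the genus of a smooth plane curve of degree 10:
g = (d-1)(d-2)/2 = (10-1)(10-2)/2 = 36
For a non-special divisor D (i.e., h^1(D) = 0), Riemann-Roch gives:
l(D) = deg(D) - g + 1
Since deg(D) = 75 >= 2g - 1 = 71, D is non-special.
l(D) = 75 - 36 + 1 = 40

40


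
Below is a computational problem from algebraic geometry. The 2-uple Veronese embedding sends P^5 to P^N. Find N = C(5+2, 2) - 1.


The Veronese embedding v_d: P^n -> P^N maps each point to all
degree-d monomials in n+1 homogeneous coordinates.
N = C(n+d, d) - 1
N = C(5+2, 2) - 1
N = C(7, 2) - 1
C(7, 2) = 21
N = 21 - 1 = 20

20


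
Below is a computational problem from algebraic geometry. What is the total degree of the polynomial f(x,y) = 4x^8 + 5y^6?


Examine each term for its total degree (sum of exponents).
  Term '4x^8' has total degree 8+0 = 8.
  Term '5y^6' has total degree 0+6 = 6.
The maximum total degree among all terms is 8.

8


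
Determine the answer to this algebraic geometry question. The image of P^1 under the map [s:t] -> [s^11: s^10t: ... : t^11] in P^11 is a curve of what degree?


The rational normal curve in P^11 is the image of P^1 under the 11-uple Veronese.
A general hyperplane in P^11 pulls back to a degree-11 form on P^1, which has 11 zeros,
so the curve meets a general hyperplane in 11 points. Degree = 11.

11


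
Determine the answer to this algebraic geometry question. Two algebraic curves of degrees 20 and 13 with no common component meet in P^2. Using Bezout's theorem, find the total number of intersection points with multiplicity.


Bezout's theorem states the intersection count equals the product of degrees.
Intersection count = 20 * 13 = 260

260


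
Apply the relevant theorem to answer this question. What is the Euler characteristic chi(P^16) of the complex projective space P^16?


The complex projective space P^16 has one cell in each even real dimension 0, 2, ..., 32.
The cohomology groups are H^{2k}(P^16) = Z for k = 0,...,16, and 0 otherwise.
Euler characteristic = sum of Betti numbers = 1 per even-dimensional cohomology group.
chi(P^16) = 16 + 1 = 17

17


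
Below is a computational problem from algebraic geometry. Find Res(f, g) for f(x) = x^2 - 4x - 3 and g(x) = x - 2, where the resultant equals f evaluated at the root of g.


For Res(f, x - c), we evaluate f at x = c.
f(2) = 2^2 - 4*2 - 3
= 4 - 8 - 3
= -4 - 3 = -7
Res(f, g) = -7

-7


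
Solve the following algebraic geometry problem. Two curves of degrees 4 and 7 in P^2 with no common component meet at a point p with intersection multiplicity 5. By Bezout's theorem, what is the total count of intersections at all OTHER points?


By Bezout's theorem, the total intersection number is d1 * d2.
Total = 4 * 7 = 28
Intersection multiplicity at p = 5
Remaining intersections = 28 - 5 = 23

23


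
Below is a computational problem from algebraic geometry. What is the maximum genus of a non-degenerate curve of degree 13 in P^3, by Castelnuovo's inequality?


Castelnuovo's bound: write d - 1 = m(r-1) + epsilon with 0 <= epsilon < r-1.
d - 1 = 13 - 1 = 12
r - 1 = 3 - 1 = 2
12 = 6*2 + 0, so m = 6, epsilon = 0
pi(d, r) = m(m-1)(r-1)/2 + m*epsilon
= 6*5*2/2 + 6*0
= 60/2 + 0
= 30 + 0 = 30

30


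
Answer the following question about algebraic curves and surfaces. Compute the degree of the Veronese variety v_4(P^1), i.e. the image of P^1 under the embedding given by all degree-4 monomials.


The Veronese variety v_4(P^1) has degree d^r.
d^r = 4^1 = 4

4


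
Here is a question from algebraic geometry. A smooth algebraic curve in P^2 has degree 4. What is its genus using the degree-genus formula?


Using the genus formula for smooth plane curves:
g = (d-1)(d-2)/2
g = (4-1)(4-2)/2
g = 3*2/2
g = 6/2 = 3

3


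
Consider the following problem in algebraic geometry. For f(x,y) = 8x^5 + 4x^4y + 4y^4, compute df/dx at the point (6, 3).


df/dx = 5*8*x^4 + 4*4*x^3*y
At (6,3): 5*8*6^4 + 4*4*6^3*3
= 51840 + 10368
= 62208

62208


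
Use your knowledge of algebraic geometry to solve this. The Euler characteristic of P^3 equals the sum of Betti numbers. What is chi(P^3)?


The complex projective space P^3 has one cell in each even real dimension 0, 2, ..., 6.
The cohomology groups are H^{2k}(P^3) = Z for k = 0,...,3, and 0 otherwise.
Euler characteristic = sum of Betti numbers = 1 per even-dimensional cohomology group.
chi(P^3) = 3 + 1 = 4

4


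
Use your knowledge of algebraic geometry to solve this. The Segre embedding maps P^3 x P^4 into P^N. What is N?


The Segre embedding maps P^m x P^n into P^N via
all products of coordinates from each factor.
N = (m+1)(n+1) - 1
N = (3+1)(4+1) - 1
N = 4*5 - 1
N = 20 - 1 = 19

19


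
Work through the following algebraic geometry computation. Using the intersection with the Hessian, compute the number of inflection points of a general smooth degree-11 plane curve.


For a general smooth plane curve C of degree d, the inflection points are
the intersection of C with its Hessian curve, which has degree 3(d-2).
By Bezout, the total intersection number is d * 3(d-2) = 11 * 27 = 297.
For a general curve every flex is ordinary, so each contributes
multiplicity 1 to C·Hess(C), and the number of distinct inflection
points is 3d(d-2).
Inflection points = 3*11*(11-2) = 3*11*9 = 297

297


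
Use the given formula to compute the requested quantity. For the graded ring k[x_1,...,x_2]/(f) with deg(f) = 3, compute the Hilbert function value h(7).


For R = k[x_1,...,x_n]/(f) with f homogeneous of degree e:
The Hilbert series is (1 - t^e)/(1 - t)^n.
So h(d) = C(d+n-1, n-1) - C(d-e+n-1, n-1) for d >= e.
With n=2, e=3, d=7:
C(7+2-1, 2-1) = C(8, 1) = 8
C(7-3+2-1, 2-1) = C(5, 1) = 5
h(7) = 8 - 5 = 3

3


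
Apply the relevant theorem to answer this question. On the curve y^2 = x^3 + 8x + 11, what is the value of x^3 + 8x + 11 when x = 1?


Compute x^3 + 8x + 11 at x = 1:
x^3 = 1^3 = 1
8*x = 8*1 = 8
Sum: 1 + 8 + 11 = 20

20


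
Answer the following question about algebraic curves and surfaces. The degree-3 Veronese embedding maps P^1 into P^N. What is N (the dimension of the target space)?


The Veronese embedding v_d: P^n -> P^N maps each point to all
degree-d monomials in n+1 homogeneous coordinates.
N = C(n+d, d) - 1
N = C(1+3, 3) - 1
N = C(4, 3) - 1
C(4, 3) = 4
N = 4 - 1 = 3

3


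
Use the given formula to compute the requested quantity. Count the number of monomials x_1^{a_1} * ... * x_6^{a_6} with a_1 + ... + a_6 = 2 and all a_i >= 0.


The number of degree-2 monomials in 6 variables is C(d+n-1, n-1).
= C(2+6-1, 6-1) = C(7, 5)
= 21

21


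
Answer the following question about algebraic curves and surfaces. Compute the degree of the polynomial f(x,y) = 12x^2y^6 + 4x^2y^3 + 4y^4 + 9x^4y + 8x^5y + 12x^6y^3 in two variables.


Examine each term for its total degree (sum of exponents).
  Term '12x^2y^6' has total degree 2+6 = 8.
  Term '4x^2y^3' has total degree 2+3 = 5.
  Term '4y^4' has total degree 0+4 = 4.
  Term '9x^4y' has total degree 4+1 = 5.
  Term '8x^5y' has total degree 5+1 = 6.
  Term '12x^6y^3' has total degree 6+3 = 9.
The maximum total degree among all terms is 9.

9


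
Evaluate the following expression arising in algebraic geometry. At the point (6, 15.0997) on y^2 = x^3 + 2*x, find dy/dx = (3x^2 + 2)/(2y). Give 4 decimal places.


Using implicit differentiation of y^2 = x^3 + 2*x:
2y * dy/dx = 3x^2 + 2
dy/dx = (3x^2 + 2)/(2y)
Numerator: 3*6^2 + 2 = 110
Denominator: 2*15.0997 = 30.1994
dy/dx = 110/30.1994 = 3.6425

3.6425


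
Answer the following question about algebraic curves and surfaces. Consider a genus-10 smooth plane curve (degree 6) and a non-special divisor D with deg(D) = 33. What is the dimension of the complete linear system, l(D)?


First, compute the genus of a smooth plane curve of degree 6:
g = (d-1)(d-2)/2 = (6-1)(6-2)/2 = 10
For a non-special divisor D (i.e., h^1(D) = 0), Riemann-Roch gives:
l(D) = deg(D) - g + 1
Since deg(D) = 33 >= 2g - 1 = 19, D is non-special.
l(D) = 33 - 10 + 1 = 24

24


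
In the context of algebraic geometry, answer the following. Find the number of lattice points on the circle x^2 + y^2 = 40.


Systematically check integer values of x where x^2 <= 40.
For each valid x, check if 40 - x^2 is a perfect square.
x=2: 40 - 4 = 36, sqrt = 6 (valid)
x=6: 40 - 36 = 4, sqrt = 2 (valid)
Total integer solutions found: 8

8


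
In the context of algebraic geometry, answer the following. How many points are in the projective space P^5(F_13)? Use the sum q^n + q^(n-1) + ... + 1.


P^5(F_13) has (q^(n+1) - 1)/(q - 1) points.
= 13^5 + 13^4 + 13^3 + 13^2 + 13^1 + 13^0
= 371293 + 28561 + 2197 + 169 + 13 + 1
= 402234

402234


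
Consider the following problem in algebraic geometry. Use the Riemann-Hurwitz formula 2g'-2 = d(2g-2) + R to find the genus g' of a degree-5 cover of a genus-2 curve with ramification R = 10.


Riemann-Hurwitz formula: 2g' - 2 = d(2g - 2) + R
Given: d = 5, g = 2, R = 10
2g' - 2 = 5*(2*2 - 2) + 10
2g' - 2 = 5*2 + 10
2g' - 2 = 10 + 10 = 20
2g' = 22
g' = 11

11


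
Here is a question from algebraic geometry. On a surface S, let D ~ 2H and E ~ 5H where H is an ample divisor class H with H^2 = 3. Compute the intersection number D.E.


Using bilinearity of the intersection pairing on a surface S:
(aH).(bH) = ab * (H.H)
We have H^2 = 3.
D.E = (2H).(5H) = 2*5*3
= 10*3
= 30

30


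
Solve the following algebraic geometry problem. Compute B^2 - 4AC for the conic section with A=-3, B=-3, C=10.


The discriminant of a conic Ax^2 + Bxy + Cy^2 + ... = 0 is B^2 - 4AC.
B^2 = (-3)^2 = 9
4AC = 4*(-3)*10 = -120
Discriminant = 9 + 120 = 129

129


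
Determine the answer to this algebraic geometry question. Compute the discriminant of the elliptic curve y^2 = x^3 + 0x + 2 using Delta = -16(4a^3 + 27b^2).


Compute each component:
4a^3 = 4*0^3 = 4*0 = 0
27b^2 = 27*2^2 = 27*4 = 108
4a^3 + 27b^2 = 0 + 108 = 108
Delta = -16*108 = -1728

-1728


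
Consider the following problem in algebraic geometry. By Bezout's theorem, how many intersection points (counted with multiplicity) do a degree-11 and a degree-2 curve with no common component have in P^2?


Bezout's theorem states the intersection count equals the product of degrees.
Intersection count = 11 * 2 = 22

22


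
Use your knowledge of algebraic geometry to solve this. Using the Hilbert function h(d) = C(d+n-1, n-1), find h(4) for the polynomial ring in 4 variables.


The Hilbert function for the polynomial ring in 4 variables is:
h(d) = C(d+n-1, n-1)
h(4) = C(4+4-1, 4-1) = C(7, 3)
= 7! / (3! * 4!)
= 35

35


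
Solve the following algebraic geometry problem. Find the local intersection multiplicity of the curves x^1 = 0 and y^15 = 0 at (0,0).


The intersection multiplicity of V(x^a) and V(y^b) at the origin is:
I(O; V(x^1), V(y^15)) = dim_k(k[x,y]/(x^1, y^15))
A basis for k[x,y]/(x^1, y^15) is the set of monomials x^i * y^j
where 0 <= i < 1 and 0 <= j < 15.
The number of such monomials is 1 * 15 = 15

15


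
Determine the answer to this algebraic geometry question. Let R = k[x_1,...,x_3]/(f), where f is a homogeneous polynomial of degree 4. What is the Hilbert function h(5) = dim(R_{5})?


For R = k[x_1,...,x_n]/(f) with f homogeneous of degree e:
The Hilbert series is (1 - t^e)/(1 - t)^n.
So h(d) = C(d+n-1, n-1) - C(d-e+n-1, n-1) for d >= e.
With n=3, e=4, d=5:
C(5+3-1, 3-1) = C(7, 2) = 21
C(5-4+3-1, 3-1) = C(3, 2) = 3
h(5) = 21 - 3 = 18

18


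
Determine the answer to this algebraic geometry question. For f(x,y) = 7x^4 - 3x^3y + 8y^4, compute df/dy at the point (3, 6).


df/dy = (-3)*x^3 + 4*8*y^3
At (3,6): (-3)*3^3 + 4*8*6^3
= -81 + 6912
= 6831

6831


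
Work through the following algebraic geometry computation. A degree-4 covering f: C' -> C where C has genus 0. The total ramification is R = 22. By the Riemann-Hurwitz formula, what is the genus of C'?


Riemann-Hurwitz formula: 2g' - 2 = d(2g - 2) + R
Given: d = 4, g = 0, R = 22
2g' - 2 = 4*(2*0 - 2) + 22
2g' - 2 = 4*(-2) + 22
2g' - 2 = -8 + 22 = 14
2g' = 16
g' = 8

8


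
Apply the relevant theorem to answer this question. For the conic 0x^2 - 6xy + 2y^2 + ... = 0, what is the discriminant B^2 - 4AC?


The discriminant of a conic Ax^2 + Bxy + Cy^2 + ... = 0 is B^2 - 4AC.
B^2 = (-6)^2 = 36
4AC = 4*0*2 = 0
Discriminant = 36 + 0 = 36

36


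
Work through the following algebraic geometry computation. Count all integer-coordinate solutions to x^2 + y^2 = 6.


Systematically check integer values of x where x^2 <= 6.
For each valid x, check if 6 - x^2 is a perfect square.
Total integer solutions found: 0

0


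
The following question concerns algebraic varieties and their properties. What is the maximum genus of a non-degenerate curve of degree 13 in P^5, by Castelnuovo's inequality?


Castelnuovo's bound: write d - 1 = m(r-1) + epsilon with 0 <= epsilon < r-1.
d - 1 = 13 - 1 = 12
r - 1 = 5 - 1 = 4
12 = 3*4 + 0, so m = 3, epsilon = 0
pi(d, r) = m(m-1)(r-1)/2 + m*epsilon
= 3*2*4/2 + 3*0
= 24/2 + 0
= 12 + 0 = 12

12


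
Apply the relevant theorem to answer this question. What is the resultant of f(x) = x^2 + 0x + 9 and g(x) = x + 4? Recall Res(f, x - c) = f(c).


For Res(f, x - c), we evaluate f at x = c.
f(-4) = (-4)^2 + 0*(-4) + 9
= 16 + 0 + 9
= 16 + 9 = 25
Res(f, g) = 25

25


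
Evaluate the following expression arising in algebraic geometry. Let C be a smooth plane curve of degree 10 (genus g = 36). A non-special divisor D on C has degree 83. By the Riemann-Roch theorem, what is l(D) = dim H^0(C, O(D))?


First, compute the genus of a smooth plane curve of degree 10:
g = (d-1)(d-2)/2 = (10-1)(10-2)/2 = 36
For a non-special divisor D (i.e., h^1(D) = 0), Riemann-Roch gives:
l(D) = deg(D) - g + 1
Since deg(D) = 83 >= 2g - 1 = 71, D is non-special.
l(D) = 83 - 36 + 1 = 48

48


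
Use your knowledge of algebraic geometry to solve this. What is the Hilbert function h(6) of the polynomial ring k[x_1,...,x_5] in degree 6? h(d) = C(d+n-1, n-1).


The Hilbert function for the polynomial ring in 5 variables is:
h(d) = C(d+n-1, n-1)
h(6) = C(6+5-1, 5-1) = C(10, 4)
= 10! / (4! * 6!)
= 210

210


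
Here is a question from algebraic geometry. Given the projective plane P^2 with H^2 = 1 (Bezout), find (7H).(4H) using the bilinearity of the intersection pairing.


Using bilinearity of the intersection pairing on the projective plane P^2:
(aH).(bH) = ab * (H.H)
We have H^2 = 1 (Bezout).
D.E = (7H).(4H) = 7*4*1
= 28*1
= 28

28


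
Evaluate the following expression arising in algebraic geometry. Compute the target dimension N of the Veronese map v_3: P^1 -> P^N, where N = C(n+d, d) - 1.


The Veronese embedding v_d: P^n -> P^N maps each point to all
degree-d monomials in n+1 homogeneous coordinates.
N = C(n+d, d) - 1
N = C(1+3, 3) - 1
N = C(4, 3) - 1
C(4, 3) = 4
N = 4 - 1 = 3

3


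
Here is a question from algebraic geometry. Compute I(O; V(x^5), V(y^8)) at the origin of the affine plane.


The intersection multiplicity of V(x^a) and V(y^b) at the origin is:
I(O; V(x^5), V(y^8)) = dim_k(k[x,y]/(x^5, y^8))
A basis for k[x,y]/(x^5, y^8) is the set of monomials x^i * y^j
where 0 <= i < 5 and 0 <= j < 8.
The number of such monomials is 5 * 8 = 40

40


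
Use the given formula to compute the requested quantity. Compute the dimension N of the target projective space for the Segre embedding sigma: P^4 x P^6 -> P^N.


The Segre embedding maps P^m x P^n into P^N via
all products of coordinates from each factor.
N = (m+1)(n+1) - 1
N = (4+1)(6+1) - 1
N = 5*7 - 1
N = 35 - 1 = 34

34


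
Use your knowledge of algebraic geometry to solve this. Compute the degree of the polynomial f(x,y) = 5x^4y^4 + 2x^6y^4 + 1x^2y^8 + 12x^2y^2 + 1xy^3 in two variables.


Examine each term for its total degree (sum of exponents).
  Term '5x^4y^4' has total degree 4+4 = 8.
  Term '2x^6y^4' has total degree 6+4 = 10.
  Term '1x^2y^8' has total degree 2+8 = 10.
  Term '12x^2y^2' has total degree 2+2 = 4.
  Term '1xy^3' has total degree 1+3 = 4.
The maximum total degree among all terms is 10.

10


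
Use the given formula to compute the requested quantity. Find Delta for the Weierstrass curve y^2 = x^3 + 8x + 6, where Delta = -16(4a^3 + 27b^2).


Compute each component:
4a^3 = 4*8^3 = 4*512 = 2048
27b^2 = 27*6^2 = 27*36 = 972
4a^3 + 27b^2 = 2048 + 972 = 3020
Delta = -16*3020 = -48320

-48320


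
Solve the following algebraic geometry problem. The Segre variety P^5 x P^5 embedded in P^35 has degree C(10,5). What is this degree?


The degree of the Segre variety P^5 x P^5 is C(m+n, m).
= C(10, 5)
= 252

252


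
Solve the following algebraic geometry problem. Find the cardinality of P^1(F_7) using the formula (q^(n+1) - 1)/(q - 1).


P^1(F_7) has (q^(n+1) - 1)/(q - 1) points.
= 7^1 + 7^0
= 7 + 1
= 8

8


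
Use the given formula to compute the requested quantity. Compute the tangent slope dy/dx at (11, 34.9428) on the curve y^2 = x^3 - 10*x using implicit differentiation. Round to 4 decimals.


Using implicit differentiation of y^2 = x^3 - 10*x:
2y * dy/dx = 3x^2 - 10
dy/dx = (3x^2 - 10)/(2y)
Numerator: 3*11^2 - 10 = 353
Denominator: 2*34.9428 = 69.8856
dy/dx = 353/69.8856 = 5.0511

5.0511


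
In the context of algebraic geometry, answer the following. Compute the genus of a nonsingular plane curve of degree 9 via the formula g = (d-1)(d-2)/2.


Using the genus formula for smooth plane curves:
g = (d-1)(d-2)/2
g = (9-1)(9-2)/2
g = 8*7/2
g = 56/2 = 28

28


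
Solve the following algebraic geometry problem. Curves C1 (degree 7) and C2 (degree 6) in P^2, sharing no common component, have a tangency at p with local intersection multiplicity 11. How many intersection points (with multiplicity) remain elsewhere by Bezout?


By Bezout's theorem, the total intersection number is d1 * d2.
Total = 7 * 6 = 42
Intersection multiplicity at p = 11
Remaining intersections = 42 - 11 = 31

31


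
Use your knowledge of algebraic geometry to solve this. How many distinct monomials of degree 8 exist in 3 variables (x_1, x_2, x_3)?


The number of degree-8 monomials in 3 variables is C(d+n-1, n-1).
= C(8+3-1, 3-1) = C(10, 2)
= 45

45


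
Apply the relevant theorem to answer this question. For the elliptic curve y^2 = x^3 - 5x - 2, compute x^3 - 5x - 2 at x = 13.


Compute x^3 - 5x - 2 at x = 13:
x^3 = 13^3 = 2197
(-5)*x = (-5)*13 = -65
Sum: 2197 - 65 - 2 = 2130

2130


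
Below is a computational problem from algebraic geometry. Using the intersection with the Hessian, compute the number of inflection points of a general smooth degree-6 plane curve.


For a general smooth plane curve C of degree d, the inflection points are
the intersection of C with its Hessian curve, which has degree 3(d-2).
By Bezout, the total intersection number is d * 3(d-2) = 6 * 12 = 72.
For a general curve every flex is ordinary, so each contributes
multiplicity 1 to C·Hess(C), and the number of distinct inflection
points is 3d(d-2).
Inflection points = 3*6*(6-2) = 3*6*4 = 72

72


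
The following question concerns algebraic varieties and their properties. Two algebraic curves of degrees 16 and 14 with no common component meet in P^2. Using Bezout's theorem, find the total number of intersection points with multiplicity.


Bezout's theorem states the intersection count equals the product of degrees.
Intersection count = 16 * 14 = 224

224


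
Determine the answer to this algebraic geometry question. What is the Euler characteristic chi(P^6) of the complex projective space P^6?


The complex projective space P^6 has one cell in each even real dimension 0, 2, ..., 12.
The cohomology groups are H^{2k}(P^6) = Z for k = 0,...,6, and 0 otherwise.
Euler characteristic = sum of Betti numbers = 1 per even-dimensional cohomology group.
chi(P^6) = 6 + 1 = 7

7


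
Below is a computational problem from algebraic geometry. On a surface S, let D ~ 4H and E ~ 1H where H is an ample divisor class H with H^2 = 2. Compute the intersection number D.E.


Using bilinearity of the intersection pairing on a surface S:
(aH).(bH) = ab * (H.H)
We have H^2 = 2.
D.E = (4H).(1H) = 4*1*2
= 4*2
= 8

8


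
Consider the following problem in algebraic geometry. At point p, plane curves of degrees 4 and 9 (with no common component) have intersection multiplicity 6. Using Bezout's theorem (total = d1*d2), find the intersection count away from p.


By Bezout's theorem, the total intersection number is d1 * d2.
Total = 4 * 9 = 36
Intersection multiplicity at p = 6
Remaining intersections = 36 - 6 = 30

30


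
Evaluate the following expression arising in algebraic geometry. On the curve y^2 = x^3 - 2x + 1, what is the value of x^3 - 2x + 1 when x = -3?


Compute x^3 - 2x + 1 at x = -3:
x^3 = (-3)^3 = -27
(-2)*x = (-2)*(-3) = 6
Sum: -27 + 6 + 1 = -20

-20


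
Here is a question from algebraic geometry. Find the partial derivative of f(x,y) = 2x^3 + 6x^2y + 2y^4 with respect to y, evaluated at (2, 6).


df/dy = 6*x^2 + 4*2*y^3
At (2,6): 6*2^2 + 4*2*6^3
= 24 + 1728
= 1752

1752


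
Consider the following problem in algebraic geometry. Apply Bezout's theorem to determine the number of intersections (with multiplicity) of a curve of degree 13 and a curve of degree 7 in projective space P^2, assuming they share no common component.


Bezout's theorem states the intersection count equals the product of degrees.
Intersection count = 13 * 7 = 91

91


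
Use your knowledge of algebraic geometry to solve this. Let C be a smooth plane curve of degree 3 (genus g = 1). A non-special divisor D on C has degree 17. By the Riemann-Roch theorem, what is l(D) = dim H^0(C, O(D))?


First, compute the genus of a smooth plane curve of degree 3:
g = (d-1)(d-2)/2 = (3-1)(3-2)/2 = 1
For a non-special divisor D (i.e., h^1(D) = 0), Riemann-Roch gives:
l(D) = deg(D) - g + 1
Since deg(D) = 17 >= 2g - 1 = 1, D is non-special.
l(D) = 17 - 1 + 1 = 17

17


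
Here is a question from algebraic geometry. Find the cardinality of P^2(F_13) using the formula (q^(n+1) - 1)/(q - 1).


P^2(F_13) has (q^(n+1) - 1)/(q - 1) points.
= 13^2 + 13^1 + 13^0
= 169 + 13 + 1
= 183

183


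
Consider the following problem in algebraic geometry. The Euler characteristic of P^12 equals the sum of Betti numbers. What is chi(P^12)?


The complex projective space P^12 has one cell in each even real dimension 0, 2, ..., 24.
The cohomology groups are H^{2k}(P^12) = Z for k = 0,...,12, and 0 otherwise.
Euler characteristic = sum of Betti numbers = 1 per even-dimensional cohomology group.
chi(P^12) = 12 + 1 = 13

13


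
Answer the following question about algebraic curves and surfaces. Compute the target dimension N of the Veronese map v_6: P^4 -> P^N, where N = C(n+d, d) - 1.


The Veronese embedding v_d: P^n -> P^N maps each point to all
degree-d monomials in n+1 homogeneous coordinates.
N = C(n+d, d) - 1
N = C(4+6, 6) - 1
N = C(10, 6) - 1
C(10, 6) = 210
N = 210 - 1 = 209

209


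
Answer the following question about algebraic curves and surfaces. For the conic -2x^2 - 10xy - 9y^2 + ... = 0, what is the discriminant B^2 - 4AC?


The discriminant of a conic Ax^2 + Bxy + Cy^2 + ... = 0 is B^2 - 4AC.
B^2 = (-10)^2 = 100
4AC = 4*(-2)*(-9) = 72
Discriminant = 100 - 72 = 28

28


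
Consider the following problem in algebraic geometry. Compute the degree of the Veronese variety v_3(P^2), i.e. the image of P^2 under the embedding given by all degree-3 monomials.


The Veronese variety v_3(P^2) has degree d^r.
d^r = 3^2 = 9

9


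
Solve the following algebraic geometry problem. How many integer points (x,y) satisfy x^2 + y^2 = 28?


Systematically check integer values of x where x^2 <= 28.
For each valid x, check if 28 - x^2 is a perfect square.
Total integer solutions found: 0

0


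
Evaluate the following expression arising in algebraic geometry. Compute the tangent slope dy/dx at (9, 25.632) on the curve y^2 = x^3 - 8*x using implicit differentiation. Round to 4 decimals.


Using implicit differentiation of y^2 = x^3 - 8*x:
2y * dy/dx = 3x^2 - 8
dy/dx = (3x^2 - 8)/(2y)
Numerator: 3*9^2 - 8 = 235
Denominator: 2*25.632 = 51.264
dy/dx = 235/51.264 = 4.5841

4.5841


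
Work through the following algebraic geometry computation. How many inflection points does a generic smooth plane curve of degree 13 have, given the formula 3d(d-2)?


For a general smooth plane curve C of degree d, the inflection points are
the intersection of C with its Hessian curve, which has degree 3(d-2).
By Bezout, the total intersection number is d * 3(d-2) = 13 * 33 = 429.
For a general curve every flex is ordinary, so each contributes
multiplicity 1 to C·Hess(C), and the number of distinct inflection
points is 3d(d-2).
Inflection points = 3*13*(13-2) = 3*13*11 = 429

429


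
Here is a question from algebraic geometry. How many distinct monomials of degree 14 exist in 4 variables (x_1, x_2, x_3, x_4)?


The number of degree-14 monomials in 4 variables is C(d+n-1, n-1).
= C(14+4-1, 4-1) = C(17, 3)
= 680

680


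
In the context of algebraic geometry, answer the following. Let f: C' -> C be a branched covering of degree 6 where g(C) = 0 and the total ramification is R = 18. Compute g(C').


Riemann-Hurwitz formula: 2g' - 2 = d(2g - 2) + R
Given: d = 6, g = 0, R = 18
2g' - 2 = 6*(2*0 - 2) + 18
2g' - 2 = 6*(-2) + 18
2g' - 2 = -12 + 18 = 6
2g' = 8
g' = 4

4


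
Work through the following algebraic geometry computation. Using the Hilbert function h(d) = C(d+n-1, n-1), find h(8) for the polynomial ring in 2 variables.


The Hilbert function for the polynomial ring in 2 variables is:
h(d) = C(d+n-1, n-1)
h(8) = C(8+2-1, 2-1) = C(9, 1)
= 9! / (1! * 8!)
= 9

9


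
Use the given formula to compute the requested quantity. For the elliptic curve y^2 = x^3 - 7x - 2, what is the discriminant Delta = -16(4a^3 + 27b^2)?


Compute each component:
4a^3 = 4*(-7)^3 = 4*(-343) = -1372
27b^2 = 27*(-2)^2 = 27*4 = 108
4a^3 + 27b^2 = -1372 + 108 = -1264
Delta = -16*(-1264) = 20224

20224


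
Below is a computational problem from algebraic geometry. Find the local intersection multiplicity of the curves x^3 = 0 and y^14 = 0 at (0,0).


The intersection multiplicity of V(x^a) and V(y^b) at the origin is:
I(O; V(x^3), V(y^14)) = dim_k(k[x,y]/(x^3, y^14))
A basis for k[x,y]/(x^3, y^14) is the set of monomials x^i * y^j
where 0 <= i < 3 and 0 <= j < 14.
The number of such monomials is 3 * 14 = 42

42


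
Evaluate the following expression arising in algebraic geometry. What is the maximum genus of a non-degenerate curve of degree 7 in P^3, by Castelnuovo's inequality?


Castelnuovo's bound: write d - 1 = m(r-1) + epsilon with 0 <= epsilon < r-1.
d - 1 = 7 - 1 = 6
r - 1 = 3 - 1 = 2
6 = 3*2 + 0, so m = 3, epsilon = 0
pi(d, r) = m(m-1)(r-1)/2 + m*epsilon
= 3*2*2/2 + 3*0
= 12/2 + 0
= 6 + 0 = 6

6


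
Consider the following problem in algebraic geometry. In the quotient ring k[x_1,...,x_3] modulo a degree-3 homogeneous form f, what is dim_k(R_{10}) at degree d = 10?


For R = k[x_1,...,x_n]/(f) with f homogeneous of degree e:
The Hilbert series is (1 - t^e)/(1 - t)^n.
So h(d) = C(d+n-1, n-1) - C(d-e+n-1, n-1) for d >= e.
With n=3, e=3, d=10:
C(10+3-1, 3-1) = C(12, 2) = 66
C(10-3+3-1, 3-1) = C(9, 2) = 36
h(10) = 66 - 36 = 30

30


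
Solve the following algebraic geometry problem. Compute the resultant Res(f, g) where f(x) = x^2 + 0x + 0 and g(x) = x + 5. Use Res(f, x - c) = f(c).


For Res(f, x - c), we evaluate f at x = c.
f(-5) = (-5)^2 + 0*(-5) + 0
= 25 + 0 + 0
= 25 + 0 = 25
Res(f, g) = 25

25


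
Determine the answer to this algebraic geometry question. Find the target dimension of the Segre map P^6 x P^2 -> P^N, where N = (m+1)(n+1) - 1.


The Segre embedding maps P^m x P^n into P^N via
all products of coordinates from each factor.
N = (m+1)(n+1) - 1
N = (6+1)(2+1) - 1
N = 7*3 - 1
N = 21 - 1 = 20

20


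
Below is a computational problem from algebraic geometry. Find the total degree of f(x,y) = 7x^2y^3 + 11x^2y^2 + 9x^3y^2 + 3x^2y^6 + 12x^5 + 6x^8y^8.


Examine each term for its total degree (sum of exponents).
  Term '7x^2y^3' has total degree 2+3 = 5.
  Term '11x^2y^2' has total degree 2+2 = 4.
  Term '9x^3y^2' has total degree 3+2 = 5.
  Term '3x^2y^6' has total degree 2+6 = 8.
  Term '12x^5' has total degree 5+0 = 5.
  Term '6x^8y^8' has total degree 8+8 = 16.
The maximum total degree among all terms is 16.

16


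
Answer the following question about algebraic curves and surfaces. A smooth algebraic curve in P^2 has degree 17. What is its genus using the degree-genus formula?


Using the genus formula for smooth plane curves:
g = (d-1)(d-2)/2
g = (17-1)(17-2)/2
g = 16*15/2
g = 240/2 = 120

120


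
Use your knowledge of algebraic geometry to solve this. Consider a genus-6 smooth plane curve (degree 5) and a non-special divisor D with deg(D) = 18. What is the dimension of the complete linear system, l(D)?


First, compute the genus of a smooth plane curve of degree 5:
g = (d-1)(d-2)/2 = (5-1)(5-2)/2 = 6
For a non-special divisor D (i.e., h^1(D) = 0), Riemann-Roch gives:
l(D) = deg(D) - g + 1
Since deg(D) = 18 >= 2g - 1 = 11, D is non-special.
l(D) = 18 - 6 + 1 = 13

13


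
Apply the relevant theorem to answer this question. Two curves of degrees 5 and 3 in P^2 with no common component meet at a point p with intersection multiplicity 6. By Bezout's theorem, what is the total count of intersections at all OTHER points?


By Bezout's theorem, the total intersection number is d1 * d2.
Total = 5 * 3 = 15
Intersection multiplicity at p = 6
Remaining intersections = 15 - 6 = 9

9


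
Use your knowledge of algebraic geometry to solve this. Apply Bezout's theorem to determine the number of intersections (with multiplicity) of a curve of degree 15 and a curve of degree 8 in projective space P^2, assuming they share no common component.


Bezout's theorem states the intersection count equals the product of degrees.
Intersection count = 15 * 8 = 120

120


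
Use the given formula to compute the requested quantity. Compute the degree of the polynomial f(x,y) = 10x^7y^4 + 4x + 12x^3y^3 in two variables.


Examine each term for its total degree (sum of exponents).
  Term '10x^7y^4' has total degree 7+4 = 11.
  Term '4x' has total degree 1+0 = 1.
  Term '12x^3y^3' has total degree 3+3 = 6.
The maximum total degree among all terms is 11.

11


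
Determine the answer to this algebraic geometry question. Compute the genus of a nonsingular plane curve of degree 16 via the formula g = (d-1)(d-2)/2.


Using the genus formula for smooth plane curves:
g = (d-1)(d-2)/2
g = (16-1)(16-2)/2
g = 15*14/2
g = 210/2 = 105

105


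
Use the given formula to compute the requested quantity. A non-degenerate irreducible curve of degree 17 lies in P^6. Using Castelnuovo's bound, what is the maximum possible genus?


Castelnuovo's bound: write d - 1 = m(r-1) + epsilon with 0 <= epsilon < r-1.
d - 1 = 17 - 1 = 16
r - 1 = 6 - 1 = 5
16 = 3*5 + 1, so m = 3, epsilon = 1
pi(d, r) = m(m-1)(r-1)/2 + m*epsilon
= 3*2*5/2 + 3*1
= 30/2 + 3
= 15 + 3 = 18

18


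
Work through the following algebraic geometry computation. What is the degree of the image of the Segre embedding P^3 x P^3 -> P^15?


The degree of the Segre variety P^3 x P^3 is C(m+n, m).
= C(6, 3)
= 20

20


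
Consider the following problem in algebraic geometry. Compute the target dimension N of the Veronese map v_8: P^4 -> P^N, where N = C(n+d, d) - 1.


The Veronese embedding v_d: P^n -> P^N maps each point to all
degree-d monomials in n+1 homogeneous coordinates.
N = C(n+d, d) - 1
N = C(4+8, 8) - 1
N = C(12, 8) - 1
C(12, 8) = 495
N = 495 - 1 = 494

494


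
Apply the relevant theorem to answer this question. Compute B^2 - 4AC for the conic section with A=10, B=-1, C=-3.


The discriminant of a conic Ax^2 + Bxy + Cy^2 + ... = 0 is B^2 - 4AC.
B^2 = (-1)^2 = 1
4AC = 4*10*(-3) = -120
Discriminant = 1 + 120 = 121

121


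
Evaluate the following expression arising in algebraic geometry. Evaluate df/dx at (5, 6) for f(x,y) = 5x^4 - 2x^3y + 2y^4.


df/dx = 4*5*x^3 + 3*(-2)*x^2*y
At (5,6): 4*5*5^3 + 3*(-2)*5^2*6
= 2500 - 900
= 1600

1600


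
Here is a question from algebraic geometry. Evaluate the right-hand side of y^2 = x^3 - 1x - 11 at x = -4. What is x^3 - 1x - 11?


Compute x^3 - 1x - 11 at x = -4:
x^3 = (-4)^3 = -64
(-1)*x = (-1)*(-4) = 4
Sum: -64 + 4 - 11 = -71

-71


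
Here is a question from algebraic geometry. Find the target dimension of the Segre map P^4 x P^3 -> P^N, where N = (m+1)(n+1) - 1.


The Segre embedding maps P^m x P^n into P^N via
all products of coordinates from each factor.
N = (m+1)(n+1) - 1
N = (4+1)(3+1) - 1
N = 5*4 - 1
N = 20 - 1 = 19

19


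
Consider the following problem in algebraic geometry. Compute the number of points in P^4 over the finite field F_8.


P^4(F_8) has (q^(n+1) - 1)/(q - 1) points.
= 8^4 + 8^3 + 8^2 + 8^1 + 8^0
= 4096 + 512 + 64 + 8 + 1
= 4681

4681


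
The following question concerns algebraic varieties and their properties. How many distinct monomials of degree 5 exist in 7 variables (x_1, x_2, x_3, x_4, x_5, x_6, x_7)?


The number of degree-5 monomials in 7 variables is C(d+n-1, n-1).
= C(5+7-1, 7-1) = C(11, 6)
= 462

462


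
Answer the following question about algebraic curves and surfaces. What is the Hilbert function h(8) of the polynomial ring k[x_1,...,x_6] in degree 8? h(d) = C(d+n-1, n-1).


The Hilbert function for the polynomial ring in 6 variables is:
h(d) = C(d+n-1, n-1)
h(8) = C(8+6-1, 6-1) = C(13, 5)
= 13! / (5! * 8!)
= 1287

1287


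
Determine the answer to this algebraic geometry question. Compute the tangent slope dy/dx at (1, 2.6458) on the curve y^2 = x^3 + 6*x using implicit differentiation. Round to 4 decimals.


Using implicit differentiation of y^2 = x^3 + 6*x:
2y * dy/dx = 3x^2 + 6
dy/dx = (3x^2 + 6)/(2y)
Numerator: 3*1^2 + 6 = 9
Denominator: 2*2.6458 = 5.2916
dy/dx = 9/5.2916 = 1.7008

1.7008
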